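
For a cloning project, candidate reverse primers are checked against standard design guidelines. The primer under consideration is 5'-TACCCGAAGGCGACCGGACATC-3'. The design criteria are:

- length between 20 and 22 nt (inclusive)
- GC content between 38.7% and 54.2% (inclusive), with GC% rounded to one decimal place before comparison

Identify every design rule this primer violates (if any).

Fails: GC content.

Base counts: A=6, T=2, G=6, C=8 (length 22).
length: length 22 ✓
GC content: GC 14/22 = 63.6%, outside 38.7–54.2% ✗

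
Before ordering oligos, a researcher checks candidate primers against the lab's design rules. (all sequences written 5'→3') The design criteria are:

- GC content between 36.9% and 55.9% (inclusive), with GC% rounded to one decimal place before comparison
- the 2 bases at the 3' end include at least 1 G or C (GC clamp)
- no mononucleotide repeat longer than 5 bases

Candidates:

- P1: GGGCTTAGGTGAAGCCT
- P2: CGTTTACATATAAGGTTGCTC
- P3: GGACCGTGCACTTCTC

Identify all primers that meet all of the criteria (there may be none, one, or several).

P1 (17 nt, A=3 T=4 G=7 C=3): GC 10/17 = 58.8%, outside 36.9–55.9% ✗; 3' end CT has 1 G/C ✓; longest run = 3 ✓ — fails.
P2 (21 nt, A=5 T=8 G=4 C=4): GC 8/21 = 38.1% ✓; 3' end TC has 1 G/C ✓; longest run = 3 ✓ — passes.
P3 (16 nt, A=2 T=4 G=4 C=6): GC 10/16 = 62.5%, outside 36.9–55.9% ✗; 3' end TC has 1 G/C ✓; longest run = 2 ✓ — fails.

P2 only.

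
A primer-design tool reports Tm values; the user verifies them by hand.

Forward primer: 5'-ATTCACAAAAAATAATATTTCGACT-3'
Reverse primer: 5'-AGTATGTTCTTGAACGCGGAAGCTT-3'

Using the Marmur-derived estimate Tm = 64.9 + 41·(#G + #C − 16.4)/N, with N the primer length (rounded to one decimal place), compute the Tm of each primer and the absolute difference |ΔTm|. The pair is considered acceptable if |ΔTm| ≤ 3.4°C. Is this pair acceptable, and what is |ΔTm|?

|ΔTm| = 9.8°C; the pair is not acceptable.

Forward: G+C = 5, N = 25 → Tm = 64.9 + 41·(5 − 16.4)/25 = 46.2°C.
Reverse: G+C = 11, N = 25 → Tm = 64.9 + 41·(11 − 16.4)/25 = 56.0°C.
|ΔTm| = |46.2 − 56.0| = 9.8°C, > 3.4°C.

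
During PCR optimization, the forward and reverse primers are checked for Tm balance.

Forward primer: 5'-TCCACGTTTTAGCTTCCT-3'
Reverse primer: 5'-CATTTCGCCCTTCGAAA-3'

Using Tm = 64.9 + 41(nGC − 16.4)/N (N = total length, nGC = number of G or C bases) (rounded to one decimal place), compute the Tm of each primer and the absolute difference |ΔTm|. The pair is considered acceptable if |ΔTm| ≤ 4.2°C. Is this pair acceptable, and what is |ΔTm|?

Forward: G+C = 8, N = 18 → Tm = 64.9 + 41·(8 − 16.4)/18 = 45.8°C.
Reverse: G+C = 8, N = 17 → Tm = 64.9 + 41·(8 − 16.4)/17 = 44.6°C.
|ΔTm| = |45.8 − 44.6| = 1.2°C, ≤ 4.2°C.

|ΔTm| = 1.2°C; the pair is acceptable.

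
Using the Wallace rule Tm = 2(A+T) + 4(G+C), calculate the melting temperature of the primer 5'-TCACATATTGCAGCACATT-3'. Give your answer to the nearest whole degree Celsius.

52°C

Base counts: A=6, T=6, G=2, C=5 (length 19).
Tm = 2·(6+6) + 4·(2+5) = 2·12 + 4·7 = 24 + 28 = 52°C.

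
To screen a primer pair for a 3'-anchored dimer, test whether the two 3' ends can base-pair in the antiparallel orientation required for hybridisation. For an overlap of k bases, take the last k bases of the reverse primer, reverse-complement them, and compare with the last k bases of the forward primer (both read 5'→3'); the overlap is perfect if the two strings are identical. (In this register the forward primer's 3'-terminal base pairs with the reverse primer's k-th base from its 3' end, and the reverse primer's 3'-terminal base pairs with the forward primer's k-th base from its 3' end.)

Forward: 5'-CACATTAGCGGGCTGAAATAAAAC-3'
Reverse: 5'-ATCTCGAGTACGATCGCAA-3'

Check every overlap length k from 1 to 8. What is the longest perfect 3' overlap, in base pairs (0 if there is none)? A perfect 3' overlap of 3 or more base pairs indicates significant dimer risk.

Longest perfect overlap: 0 complementary base pairs; below the dimer-risk threshold (threshold 3).

Last 8 bases (5'→3') — forward …AATAAAAC, reverse …GATCGCAA.
Reverse complement of the reverse primer's last 8 bases: TTGCGATC; its first k bases are the reverse complement of the reverse primer's last k bases, so a perfect k-base overlap needs the forward primer's last k bases to equal them.
Comparing (forward last k vs required): k=1: C vs T ✗; k=2: AC vs TT ✗; k=3: AAC vs TTG ✗; k=4: AAAC vs TTGC ✗; k=5: AAAAC vs TTGCG ✗; k=6: TAAAAC vs TTGCGA ✗; k=7: ATAAAAC vs TTGCGAT ✗; k=8: AATAAAAC vs TTGCGATC ✗.
No overlap length from 1 to 8 is perfect, so the longest perfect 3' overlap is 0.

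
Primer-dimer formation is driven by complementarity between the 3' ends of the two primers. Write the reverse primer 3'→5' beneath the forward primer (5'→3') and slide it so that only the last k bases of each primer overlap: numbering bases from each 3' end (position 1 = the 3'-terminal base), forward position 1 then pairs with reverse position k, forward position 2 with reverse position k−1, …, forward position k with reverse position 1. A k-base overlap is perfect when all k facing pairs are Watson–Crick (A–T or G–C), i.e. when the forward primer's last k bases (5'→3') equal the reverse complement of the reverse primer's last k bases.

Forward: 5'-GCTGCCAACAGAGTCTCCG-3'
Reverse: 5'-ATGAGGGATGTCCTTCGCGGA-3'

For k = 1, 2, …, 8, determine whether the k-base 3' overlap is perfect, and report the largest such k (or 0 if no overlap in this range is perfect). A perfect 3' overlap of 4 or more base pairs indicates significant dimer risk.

Last 8 bases (5'→3') — forward …AGTCTCCG, reverse …TTCGCGGA.
Reverse complement of the reverse primer's last 8 bases: TCCGCGAA; its first k bases are the reverse complement of the reverse primer's last k bases, so a perfect k-base overlap needs the forward primer's last k bases to equal them.
Comparing (forward last k vs required): k=1: G vs T ✗; k=2: CG vs TC ✗; k=3: CCG vs TCC ✗; k=4: TCCG vs TCCG ✓; k=5: CTCCG vs TCCGC ✗; k=6: TCTCCG vs TCCGCG ✗; k=7: GTCTCCG vs TCCGCGA ✗; k=8: AGTCTCCG vs TCCGCGAA ✗.
Only k = 4 is perfect, so the longest perfect 3' overlap is 4.

Longest perfect overlap: 4 complementary base pairs; significant dimer risk (threshold 4).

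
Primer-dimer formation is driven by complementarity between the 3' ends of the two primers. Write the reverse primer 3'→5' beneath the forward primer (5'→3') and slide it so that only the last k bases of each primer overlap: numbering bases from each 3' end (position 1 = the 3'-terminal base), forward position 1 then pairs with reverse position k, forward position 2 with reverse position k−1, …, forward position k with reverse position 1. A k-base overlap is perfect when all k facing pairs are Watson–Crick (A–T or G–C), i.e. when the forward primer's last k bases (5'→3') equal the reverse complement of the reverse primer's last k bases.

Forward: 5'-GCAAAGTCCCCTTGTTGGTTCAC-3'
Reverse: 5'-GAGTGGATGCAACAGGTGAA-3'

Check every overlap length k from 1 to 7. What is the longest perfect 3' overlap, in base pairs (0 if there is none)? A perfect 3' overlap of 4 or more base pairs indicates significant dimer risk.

Last 7 bases (5'→3') — forward …GGTTCAC, reverse …AGGTGAA.
Reverse complement of the reverse primer's last 7 bases: TTCACCT; its first k bases are the reverse complement of the reverse primer's last k bases, so a perfect k-base overlap needs the forward primer's last k bases to equal them.
Comparing (forward last k vs required): k=1: C vs T ✗; k=2: AC vs TT ✗; k=3: CAC vs TTC ✗; k=4: TCAC vs TTCA ✗; k=5: TTCAC vs TTCAC ✓; k=6: GTTCAC vs TTCACC ✗; k=7: GGTTCAC vs TTCACCT ✗.
Only k = 5 is perfect, so the longest perfect 3' overlap is 5.

Longest perfect overlap: 5 complementary base pairs; significant dimer risk (threshold 4).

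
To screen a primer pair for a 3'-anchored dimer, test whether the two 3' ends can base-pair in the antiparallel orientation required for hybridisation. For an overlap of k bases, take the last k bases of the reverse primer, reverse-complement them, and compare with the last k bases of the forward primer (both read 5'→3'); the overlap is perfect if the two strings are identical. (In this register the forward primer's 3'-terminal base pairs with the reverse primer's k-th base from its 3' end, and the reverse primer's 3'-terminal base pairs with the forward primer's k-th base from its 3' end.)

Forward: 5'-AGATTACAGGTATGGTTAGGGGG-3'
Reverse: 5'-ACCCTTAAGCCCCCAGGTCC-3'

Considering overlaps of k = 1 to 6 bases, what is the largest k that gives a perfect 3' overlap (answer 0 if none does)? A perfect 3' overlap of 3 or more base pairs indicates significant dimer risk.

Last 6 bases (5'→3') — forward …AGGGGG, reverse …AGGTCC.
Reverse complement of the reverse primer's last 6 bases: GGACCT; its first k bases are the reverse complement of the reverse primer's last k bases, so a perfect k-base overlap needs the forward primer's last k bases to equal them.
Comparing (forward last k vs required): k=1: G vs G ✓; k=2: GG vs GG ✓; k=3: GGG vs GGA ✗; k=4: GGGG vs GGAC ✗; k=5: GGGGG vs GGACC ✗; k=6: AGGGGG vs GGACCT ✗.
Perfect overlaps at k = 1, 2; the largest is 2.

Longest perfect overlap: 2 complementary base pairs; below the dimer-risk threshold (threshold 3).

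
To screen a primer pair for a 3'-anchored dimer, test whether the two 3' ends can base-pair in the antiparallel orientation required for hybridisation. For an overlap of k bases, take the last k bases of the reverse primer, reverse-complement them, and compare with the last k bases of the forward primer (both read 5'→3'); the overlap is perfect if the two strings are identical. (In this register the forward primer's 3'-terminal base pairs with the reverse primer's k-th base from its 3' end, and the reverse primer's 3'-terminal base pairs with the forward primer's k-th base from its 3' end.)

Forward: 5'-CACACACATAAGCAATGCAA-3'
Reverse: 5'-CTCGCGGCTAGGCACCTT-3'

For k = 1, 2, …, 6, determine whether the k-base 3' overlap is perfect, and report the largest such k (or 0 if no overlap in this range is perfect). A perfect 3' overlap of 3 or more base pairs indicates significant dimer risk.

Longest perfect overlap: 2 complementary base pairs; below the dimer-risk threshold (threshold 3).

Last 6 bases (5'→3') — forward …ATGCAA, reverse …CACCTT.
Reverse complement of the reverse primer's last 6 bases: AAGGTG; its first k bases are the reverse complement of the reverse primer's last k bases, so a perfect k-base overlap needs the forward primer's last k bases to equal them.
Comparing (forward last k vs required): k=1: A vs A ✓; k=2: AA vs AA ✓; k=3: CAA vs AAG ✗; k=4: GCAA vs AAGG ✗; k=5: TGCAA vs AAGGT ✗; k=6: ATGCAA vs AAGGTG ✗.
Perfect overlaps at k = 1, 2; the largest is 2.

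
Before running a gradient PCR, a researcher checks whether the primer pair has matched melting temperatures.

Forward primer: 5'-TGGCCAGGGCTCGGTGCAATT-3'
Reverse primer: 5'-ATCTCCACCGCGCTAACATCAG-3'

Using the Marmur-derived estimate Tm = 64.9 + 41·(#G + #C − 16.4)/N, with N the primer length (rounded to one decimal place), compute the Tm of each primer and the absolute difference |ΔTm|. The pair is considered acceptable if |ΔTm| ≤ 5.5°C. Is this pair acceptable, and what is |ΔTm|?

|ΔTm| = 1.6°C; the pair is acceptable.

Forward: G+C = 13, N = 21 → Tm = 64.9 + 41·(13 − 16.4)/21 = 58.3°C.
Reverse: G+C = 12, N = 22 → Tm = 64.9 + 41·(12 − 16.4)/22 = 56.7°C.
|ΔTm| = |58.3 − 56.7| = 1.6°C, ≤ 5.5°C.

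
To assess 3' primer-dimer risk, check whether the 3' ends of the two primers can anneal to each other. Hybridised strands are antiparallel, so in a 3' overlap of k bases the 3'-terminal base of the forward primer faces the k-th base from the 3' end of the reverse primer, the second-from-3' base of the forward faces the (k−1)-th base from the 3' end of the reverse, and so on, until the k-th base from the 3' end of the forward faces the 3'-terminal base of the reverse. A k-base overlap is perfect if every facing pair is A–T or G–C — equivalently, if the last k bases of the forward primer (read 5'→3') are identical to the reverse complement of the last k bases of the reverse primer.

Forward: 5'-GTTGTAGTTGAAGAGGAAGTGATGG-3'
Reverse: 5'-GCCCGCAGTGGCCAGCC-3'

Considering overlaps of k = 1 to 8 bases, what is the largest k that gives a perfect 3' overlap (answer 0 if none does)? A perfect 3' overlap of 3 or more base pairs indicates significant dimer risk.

Last 8 bases (5'→3') — forward …AGTGATGG, reverse …GGCCAGCC.
Reverse complement of the reverse primer's last 8 bases: GGCTGGCC; its first k bases are the reverse complement of the reverse primer's last k bases, so a perfect k-base overlap needs the forward primer's last k bases to equal them.
Comparing (forward last k vs required): k=1: G vs G ✓; k=2: GG vs GG ✓; k=3: TGG vs GGC ✗; k=4: ATGG vs GGCT ✗; k=5: GATGG vs GGCTG ✗; k=6: TGATGG vs GGCTGG ✗; k=7: GTGATGG vs GGCTGGC ✗; k=8: AGTGATGG vs GGCTGGCC ✗.
Perfect overlaps at k = 1, 2; the largest is 2.

Longest perfect overlap: 2 complementary base pairs; below the dimer-risk threshold (threshold 3).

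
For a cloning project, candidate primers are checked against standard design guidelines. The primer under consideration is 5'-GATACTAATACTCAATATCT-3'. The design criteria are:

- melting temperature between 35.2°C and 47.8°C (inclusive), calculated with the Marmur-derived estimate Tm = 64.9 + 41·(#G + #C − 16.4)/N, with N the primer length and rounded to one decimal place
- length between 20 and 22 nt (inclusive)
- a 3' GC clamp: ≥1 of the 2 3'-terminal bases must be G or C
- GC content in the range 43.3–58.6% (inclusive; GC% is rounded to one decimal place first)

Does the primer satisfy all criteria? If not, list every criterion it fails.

Fails: GC content.

Base counts: A=8, T=7, G=1, C=4 (length 20).
Tm: Tm = 64.9 + 41·(5 − 16.4)/20 = 41.5°C ✓
length: length 20 ✓
GC clamp: 3' end CT has 1 G/C ✓
GC content: GC 5/20 = 25.0%, outside 43.3–58.6% ✗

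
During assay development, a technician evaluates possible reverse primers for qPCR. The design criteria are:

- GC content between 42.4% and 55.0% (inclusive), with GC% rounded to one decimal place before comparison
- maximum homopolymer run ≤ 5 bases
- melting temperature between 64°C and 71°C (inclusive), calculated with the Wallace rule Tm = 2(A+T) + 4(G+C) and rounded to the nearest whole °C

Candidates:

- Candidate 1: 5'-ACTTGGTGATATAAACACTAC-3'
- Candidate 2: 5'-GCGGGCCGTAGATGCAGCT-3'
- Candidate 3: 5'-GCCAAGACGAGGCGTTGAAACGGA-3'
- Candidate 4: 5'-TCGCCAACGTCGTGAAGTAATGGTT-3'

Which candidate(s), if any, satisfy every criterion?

Candidate 1 (21 nt, A=8 T=6 G=3 C=4): GC 7/21 = 33.3%, outside 42.4–55.0% ✗; longest run = 3 ✓; Tm = 2·14 + 4·7 = 56°C, outside 64–71°C ✗ — fails.
Candidate 2 (19 nt, A=3 T=3 G=8 C=5): GC 13/19 = 68.4%, outside 42.4–55.0% ✗; longest run = 3 ✓; Tm = 2·6 + 4·13 = 64°C ✓ — fails.
Candidate 3 (24 nt, A=8 T=2 G=9 C=5): GC 14/24 = 58.3%, outside 42.4–55.0% ✗; longest run = 3 ✓; Tm = 2·10 + 4·14 = 76°C, outside 64–71°C ✗ — fails.
Candidate 4 (25 nt, A=6 T=7 G=7 C=5): GC 12/25 = 48.0% ✓; longest run = 2 ✓; Tm = 2·13 + 4·12 = 74°C, outside 64–71°C ✗ — fails.

None of the candidates satisfy all criteria.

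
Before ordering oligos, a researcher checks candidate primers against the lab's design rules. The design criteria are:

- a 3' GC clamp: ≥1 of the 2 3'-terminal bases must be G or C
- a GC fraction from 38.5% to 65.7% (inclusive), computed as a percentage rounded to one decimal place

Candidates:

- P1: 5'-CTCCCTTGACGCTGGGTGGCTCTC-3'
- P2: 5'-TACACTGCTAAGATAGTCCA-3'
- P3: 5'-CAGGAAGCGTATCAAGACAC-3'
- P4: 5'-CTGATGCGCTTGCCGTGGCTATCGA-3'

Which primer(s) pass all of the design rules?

P1 (24 nt, A=1 T=7 G=7 C=9): 3' end TC has 1 G/C ✓; GC 16/24 = 66.7%, outside 38.5–65.7% ✗ — fails.
P2 (20 nt, A=7 T=5 G=3 C=5): 3' end CA has 1 G/C ✓; GC 8/20 = 40.0% ✓ — passes.
P3 (20 nt, A=8 T=2 G=5 C=5): 3' end AC has 1 G/C ✓; GC 10/20 = 50.0% ✓ — passes.
P4 (25 nt, A=3 T=7 G=8 C=7): 3' end GA has 1 G/C ✓; GC 15/25 = 60.0% ✓ — passes.

P2, P3 and P4.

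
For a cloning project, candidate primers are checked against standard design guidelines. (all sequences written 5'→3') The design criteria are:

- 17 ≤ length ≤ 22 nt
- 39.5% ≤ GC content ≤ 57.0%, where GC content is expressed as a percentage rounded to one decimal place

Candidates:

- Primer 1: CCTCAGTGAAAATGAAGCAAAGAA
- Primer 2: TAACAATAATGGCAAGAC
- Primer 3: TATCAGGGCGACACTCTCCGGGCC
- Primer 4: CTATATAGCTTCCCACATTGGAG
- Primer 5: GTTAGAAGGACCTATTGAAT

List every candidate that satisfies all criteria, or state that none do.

None of the candidates satisfy all criteria.

Primer 1 (24 nt, A=12 T=3 G=5 C=4): length 24, outside 17–22 ✗; GC 9/24 = 37.5%, outside 39.5–57.0% ✗ — fails.
Primer 2 (18 nt, A=9 T=3 G=3 C=3): length 18 ✓; GC 6/18 = 33.3%, outside 39.5–57.0% ✗ — fails.
Primer 3 (24 nt, A=4 T=4 G=7 C=9): length 24, outside 17–22 ✗; GC 16/24 = 66.7%, outside 39.5–57.0% ✗ — fails.
Primer 4 (23 nt, A=6 T=7 G=4 C=6): length 23, outside 17–22 ✗; GC 10/23 = 43.5% ✓ — fails.
Primer 5 (20 nt, A=7 T=6 G=5 C=2): length 20 ✓; GC 7/20 = 35.0%, outside 39.5–57.0% ✗ — fails.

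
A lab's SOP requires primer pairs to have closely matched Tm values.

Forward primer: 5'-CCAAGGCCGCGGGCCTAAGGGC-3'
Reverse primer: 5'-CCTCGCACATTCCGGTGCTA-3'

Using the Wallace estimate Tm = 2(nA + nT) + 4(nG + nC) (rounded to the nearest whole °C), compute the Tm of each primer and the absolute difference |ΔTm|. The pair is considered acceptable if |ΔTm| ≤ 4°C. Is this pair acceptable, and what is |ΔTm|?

Forward: A=4 T=1 G=9 C=8 → Tm = 2·5 + 4·17 = 78°C.
Reverse: A=3 T=5 G=4 C=8 → Tm = 2·8 + 4·12 = 64°C.
|ΔTm| = |78 − 64| = 14°C, > 4°C.

|ΔTm| = 14°C; the pair is not acceptable.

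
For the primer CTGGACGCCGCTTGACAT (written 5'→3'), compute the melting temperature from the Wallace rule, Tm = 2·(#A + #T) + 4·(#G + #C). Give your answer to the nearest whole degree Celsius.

58°C

Base counts: A=3, T=4, G=5, C=6 (length 18).
Tm = 2·(3+4) + 4·(5+6) = 2·7 + 4·11 = 14 + 44 = 58°C.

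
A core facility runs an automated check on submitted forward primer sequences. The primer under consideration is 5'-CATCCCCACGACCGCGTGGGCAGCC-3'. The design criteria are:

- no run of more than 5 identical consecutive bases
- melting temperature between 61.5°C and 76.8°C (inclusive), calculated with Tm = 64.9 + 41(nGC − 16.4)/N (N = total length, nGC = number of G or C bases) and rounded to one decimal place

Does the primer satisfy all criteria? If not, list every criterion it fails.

Base counts: A=4, T=2, G=7, C=12 (length 25).
homopolymer run: longest run = 4 ✓
Tm: Tm = 64.9 + 41·(19 − 16.4)/25 = 69.2°C ✓

Meets all criteria.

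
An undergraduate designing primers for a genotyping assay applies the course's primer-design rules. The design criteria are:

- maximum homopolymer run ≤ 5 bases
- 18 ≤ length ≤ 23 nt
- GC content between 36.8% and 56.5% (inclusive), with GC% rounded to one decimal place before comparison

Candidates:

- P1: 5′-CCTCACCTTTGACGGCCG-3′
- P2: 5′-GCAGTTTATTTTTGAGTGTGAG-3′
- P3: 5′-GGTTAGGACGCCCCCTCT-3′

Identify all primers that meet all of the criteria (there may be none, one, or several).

None of the candidates satisfy all criteria.

P1 (18 nt, A=2 T=4 G=4 C=8): longest run = 3 ✓; length 18 ✓; GC 12/18 = 66.7%, outside 36.8–56.5% ✗ — fails.
P2 (22 nt, A=4 T=10 G=7 C=1): longest run = 5 ✓; length 22 ✓; GC 8/22 = 36.4%, outside 36.8–56.5% ✗ — fails.
P3 (18 nt, A=2 T=4 G=5 C=7): longest run = 5 ✓; length 18 ✓; GC 12/18 = 66.7%, outside 36.8–56.5% ✗ — fails.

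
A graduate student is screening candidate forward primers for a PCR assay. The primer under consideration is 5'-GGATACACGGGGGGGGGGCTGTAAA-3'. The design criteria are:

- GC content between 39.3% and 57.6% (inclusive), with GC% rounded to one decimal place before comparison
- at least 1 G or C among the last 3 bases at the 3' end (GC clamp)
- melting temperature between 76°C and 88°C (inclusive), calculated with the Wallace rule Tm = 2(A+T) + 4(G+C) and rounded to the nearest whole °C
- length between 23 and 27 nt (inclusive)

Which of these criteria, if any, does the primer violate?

Fails: GC content, GC clamp.

Base counts: A=6, T=3, G=13, C=3 (length 25).
GC content: GC 16/25 = 64.0%, outside 39.3–57.6% ✗
GC clamp: 3' end AAA has 0 G/C, need ≥1 ✗
Tm: Tm = 2·9 + 4·16 = 82°C ✓
length: length 25 ✓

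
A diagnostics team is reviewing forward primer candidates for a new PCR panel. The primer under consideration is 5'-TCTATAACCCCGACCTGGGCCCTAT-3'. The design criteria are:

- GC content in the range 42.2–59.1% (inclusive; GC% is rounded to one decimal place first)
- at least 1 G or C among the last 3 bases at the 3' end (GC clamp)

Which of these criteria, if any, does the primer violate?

Base counts: A=5, T=6, G=4, C=10 (length 25).
GC content: GC 14/25 = 56.0% ✓
GC clamp: 3' end TAT has 0 G/C, need ≥1 ✗

Fails: GC clamp.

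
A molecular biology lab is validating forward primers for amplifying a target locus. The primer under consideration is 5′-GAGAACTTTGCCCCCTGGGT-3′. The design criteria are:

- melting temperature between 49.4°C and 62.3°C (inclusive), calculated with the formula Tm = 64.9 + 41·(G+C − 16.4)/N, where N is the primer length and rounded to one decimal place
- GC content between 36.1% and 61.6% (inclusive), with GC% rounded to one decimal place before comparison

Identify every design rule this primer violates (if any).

Meets all criteria.

Base counts: A=3, T=5, G=6, C=6 (length 20).
Tm: Tm = 64.9 + 41·(12 − 16.4)/20 = 55.9°C ✓
GC content: GC 12/20 = 60.0% ✓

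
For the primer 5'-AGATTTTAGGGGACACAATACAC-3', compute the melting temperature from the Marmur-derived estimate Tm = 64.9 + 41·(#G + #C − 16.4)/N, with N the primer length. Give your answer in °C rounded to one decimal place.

Base counts: A=9, T=5, G=5, C=4; G+C = 9, N = 23.
Tm = 64.9 + 41·(9 − 16.4)/23 = 64.9 + -303.40/23 = 51.7°C.

51.7°C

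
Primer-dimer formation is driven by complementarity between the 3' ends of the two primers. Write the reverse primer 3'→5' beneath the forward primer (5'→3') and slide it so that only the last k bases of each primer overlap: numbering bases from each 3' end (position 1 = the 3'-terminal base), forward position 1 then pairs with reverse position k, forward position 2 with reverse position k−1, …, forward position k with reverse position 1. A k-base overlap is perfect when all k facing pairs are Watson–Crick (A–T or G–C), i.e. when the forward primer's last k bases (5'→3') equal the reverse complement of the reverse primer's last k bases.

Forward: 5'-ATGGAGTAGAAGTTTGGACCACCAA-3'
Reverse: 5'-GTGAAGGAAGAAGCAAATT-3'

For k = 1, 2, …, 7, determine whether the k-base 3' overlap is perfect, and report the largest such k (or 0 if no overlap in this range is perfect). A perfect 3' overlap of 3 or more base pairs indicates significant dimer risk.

Last 7 bases (5'→3') — forward …CCACCAA, reverse …GCAAATT.
Reverse complement of the reverse primer's last 7 bases: AATTTGC; its first k bases are the reverse complement of the reverse primer's last k bases, so a perfect k-base overlap needs the forward primer's last k bases to equal them.
Comparing (forward last k vs required): k=1: A vs A ✓; k=2: AA vs AA ✓; k=3: CAA vs AAT ✗; k=4: CCAA vs AATT ✗; k=5: ACCAA vs AATTT ✗; k=6: CACCAA vs AATTTG ✗; k=7: CCACCAA vs AATTTGC ✗.
Perfect overlaps at k = 1, 2; the largest is 2.

Longest perfect overlap: 2 complementary base pairs; below the dimer-risk threshold (threshold 3).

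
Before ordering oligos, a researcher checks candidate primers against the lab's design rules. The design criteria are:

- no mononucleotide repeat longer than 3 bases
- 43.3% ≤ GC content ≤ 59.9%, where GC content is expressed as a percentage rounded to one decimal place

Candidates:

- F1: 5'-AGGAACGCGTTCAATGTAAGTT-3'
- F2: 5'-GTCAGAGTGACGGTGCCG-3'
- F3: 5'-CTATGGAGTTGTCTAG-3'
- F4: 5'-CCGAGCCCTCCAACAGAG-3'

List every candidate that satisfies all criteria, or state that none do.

F1 (22 nt, A=7 T=6 G=6 C=3): longest run = 2 ✓; GC 9/22 = 40.9%, outside 43.3–59.9% ✗ — fails.
F2 (18 nt, A=3 T=3 G=8 C=4): longest run = 2 ✓; GC 12/18 = 66.7%, outside 43.3–59.9% ✗ — fails.
F3 (16 nt, A=3 T=6 G=5 C=2): longest run = 2 ✓; GC 7/16 = 43.8% ✓ — passes.
F4 (18 nt, A=5 T=1 G=4 C=8): longest run = 3 ✓; GC 12/18 = 66.7%, outside 43.3–59.9% ✗ — fails.

F3 only.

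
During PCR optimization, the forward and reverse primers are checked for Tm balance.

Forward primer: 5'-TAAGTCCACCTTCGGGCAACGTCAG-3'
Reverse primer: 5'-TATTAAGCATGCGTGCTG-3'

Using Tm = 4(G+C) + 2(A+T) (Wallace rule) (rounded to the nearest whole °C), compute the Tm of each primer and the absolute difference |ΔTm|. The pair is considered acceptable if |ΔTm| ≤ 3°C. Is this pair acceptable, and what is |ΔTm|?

|ΔTm| = 26°C; the pair is not acceptable.

Forward: A=6 T=5 G=6 C=8 → Tm = 2·11 + 4·14 = 78°C.
Reverse: A=4 T=6 G=5 C=3 → Tm = 2·10 + 4·8 = 52°C.
|ΔTm| = |78 − 52| = 26°C, > 3°C.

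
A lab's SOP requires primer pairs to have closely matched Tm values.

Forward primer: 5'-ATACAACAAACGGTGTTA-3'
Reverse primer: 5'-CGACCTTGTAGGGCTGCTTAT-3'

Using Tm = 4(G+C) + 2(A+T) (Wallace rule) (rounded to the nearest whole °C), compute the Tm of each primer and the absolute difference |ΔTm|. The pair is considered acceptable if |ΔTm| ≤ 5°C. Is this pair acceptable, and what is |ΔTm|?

|ΔTm| = 16°C; the pair is not acceptable.

Forward: A=8 T=4 G=3 C=3 → Tm = 2·12 + 4·6 = 48°C.
Reverse: A=3 T=7 G=6 C=5 → Tm = 2·10 + 4·11 = 64°C.
|ΔTm| = |48 − 64| = 16°C, > 5°C.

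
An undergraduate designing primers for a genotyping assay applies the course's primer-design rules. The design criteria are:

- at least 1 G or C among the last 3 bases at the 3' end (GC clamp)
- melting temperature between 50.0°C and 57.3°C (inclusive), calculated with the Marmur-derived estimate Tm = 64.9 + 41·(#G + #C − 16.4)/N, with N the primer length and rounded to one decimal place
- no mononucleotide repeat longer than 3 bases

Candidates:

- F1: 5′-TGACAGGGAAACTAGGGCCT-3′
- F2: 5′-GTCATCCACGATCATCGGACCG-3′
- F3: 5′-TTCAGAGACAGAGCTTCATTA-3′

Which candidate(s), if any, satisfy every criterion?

F1 (20 nt, A=6 T=3 G=7 C=4): 3' end CCT has 2 G/C ✓; Tm = 64.9 + 41·(11 − 16.4)/20 = 53.8°C ✓; longest run = 3 ✓ — passes.
F2 (22 nt, A=5 T=4 G=5 C=8): 3' end CCG has 3 G/C ✓; Tm = 64.9 + 41·(13 − 16.4)/22 = 58.6°C, outside 50.0–57.3°C ✗; longest run = 2 ✓ — fails.
F3 (21 nt, A=7 T=6 G=4 C=4): 3' end TTA has 0 G/C, need ≥1 ✗; Tm = 64.9 + 41·(8 − 16.4)/21 = 48.5°C, outside 50.0–57.3°C ✗; longest run = 2 ✓ — fails.

F1 only.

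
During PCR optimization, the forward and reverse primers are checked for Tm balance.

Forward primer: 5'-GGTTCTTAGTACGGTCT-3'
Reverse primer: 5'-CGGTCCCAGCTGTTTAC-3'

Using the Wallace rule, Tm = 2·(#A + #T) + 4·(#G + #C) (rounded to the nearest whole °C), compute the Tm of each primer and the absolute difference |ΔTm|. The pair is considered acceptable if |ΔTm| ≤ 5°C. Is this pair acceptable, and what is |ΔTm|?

|ΔTm| = 4°C; the pair is acceptable.

Forward: A=2 T=7 G=5 C=3 → Tm = 2·9 + 4·8 = 50°C.
Reverse: A=2 T=5 G=4 C=6 → Tm = 2·7 + 4·10 = 54°C.
|ΔTm| = |50 − 54| = 4°C, ≤ 5°C.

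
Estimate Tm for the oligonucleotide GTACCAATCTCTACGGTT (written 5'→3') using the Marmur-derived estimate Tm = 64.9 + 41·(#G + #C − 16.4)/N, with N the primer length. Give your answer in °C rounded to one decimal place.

45.8°C

Base counts: A=4, T=6, G=3, C=5; G+C = 8, N = 18.
Tm = 64.9 + 41·(8 − 16.4)/18 = 64.9 + -344.40/18 = 45.8°C.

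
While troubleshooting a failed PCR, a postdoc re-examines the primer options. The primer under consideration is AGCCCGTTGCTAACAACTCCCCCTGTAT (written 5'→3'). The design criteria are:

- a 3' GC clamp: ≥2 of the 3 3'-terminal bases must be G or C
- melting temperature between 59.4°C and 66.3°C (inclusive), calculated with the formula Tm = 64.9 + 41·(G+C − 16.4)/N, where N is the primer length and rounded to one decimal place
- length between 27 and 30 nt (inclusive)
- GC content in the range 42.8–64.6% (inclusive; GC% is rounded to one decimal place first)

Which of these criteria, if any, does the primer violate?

Base counts: A=6, T=7, G=4, C=11 (length 28).
GC clamp: 3' end TAT has 0 G/C, need ≥2 ✗
Tm: Tm = 64.9 + 41·(15 − 16.4)/28 = 62.9°C ✓
length: length 28 ✓
GC content: GC 15/28 = 53.6% ✓

Fails: GC clamp.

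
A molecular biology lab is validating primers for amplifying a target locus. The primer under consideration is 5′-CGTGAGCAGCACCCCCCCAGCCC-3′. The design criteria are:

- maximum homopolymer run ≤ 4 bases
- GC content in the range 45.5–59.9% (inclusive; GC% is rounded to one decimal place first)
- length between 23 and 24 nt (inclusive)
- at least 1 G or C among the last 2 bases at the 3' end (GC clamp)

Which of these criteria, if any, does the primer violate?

Fails: homopolymer run, GC content.

Base counts: A=4, T=1, G=5, C=13 (length 23).
homopolymer run: longest run = 7, exceeds 4 ✗
GC content: GC 18/23 = 78.3%, outside 45.5–59.9% ✗
length: length 23 ✓
GC clamp: 3' end CC has 2 G/C ✓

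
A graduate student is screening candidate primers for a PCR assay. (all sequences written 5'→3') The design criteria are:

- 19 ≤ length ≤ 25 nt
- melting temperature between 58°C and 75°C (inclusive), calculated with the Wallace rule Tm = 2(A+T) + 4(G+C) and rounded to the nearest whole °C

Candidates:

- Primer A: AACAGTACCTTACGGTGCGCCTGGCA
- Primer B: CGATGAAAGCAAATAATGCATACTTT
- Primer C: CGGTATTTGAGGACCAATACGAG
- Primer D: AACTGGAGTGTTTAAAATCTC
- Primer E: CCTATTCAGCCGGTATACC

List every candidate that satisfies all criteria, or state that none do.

Primer A (26 nt, A=6 T=5 G=7 C=8): length 26, outside 19–25 ✗; Tm = 2·11 + 4·15 = 82°C, outside 58–75°C ✗ — fails.
Primer B (26 nt, A=11 T=7 G=4 C=4): length 26, outside 19–25 ✗; Tm = 2·18 + 4·8 = 68°C ✓ — fails.
Primer C (23 nt, A=7 T=5 G=7 C=4): length 23 ✓; Tm = 2·12 + 4·11 = 68°C ✓ — passes.
Primer D (21 nt, A=7 T=7 G=4 C=3): length 21 ✓; Tm = 2·14 + 4·7 = 56°C, outside 58–75°C ✗ — fails.
Primer E (19 nt, A=4 T=5 G=3 C=7): length 19 ✓; Tm = 2·9 + 4·10 = 58°C ✓ — passes.

Primer C and Primer E.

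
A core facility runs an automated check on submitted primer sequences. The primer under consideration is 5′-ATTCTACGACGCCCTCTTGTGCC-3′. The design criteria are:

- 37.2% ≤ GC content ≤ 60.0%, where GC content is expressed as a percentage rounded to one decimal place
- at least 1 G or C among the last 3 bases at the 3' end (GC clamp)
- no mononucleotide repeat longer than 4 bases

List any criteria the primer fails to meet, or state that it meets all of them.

Meets all criteria.

Base counts: A=3, T=7, G=4, C=9 (length 23).
GC content: GC 13/23 = 56.5% ✓
GC clamp: 3' end GCC has 3 G/C ✓
homopolymer run: longest run = 3 ✓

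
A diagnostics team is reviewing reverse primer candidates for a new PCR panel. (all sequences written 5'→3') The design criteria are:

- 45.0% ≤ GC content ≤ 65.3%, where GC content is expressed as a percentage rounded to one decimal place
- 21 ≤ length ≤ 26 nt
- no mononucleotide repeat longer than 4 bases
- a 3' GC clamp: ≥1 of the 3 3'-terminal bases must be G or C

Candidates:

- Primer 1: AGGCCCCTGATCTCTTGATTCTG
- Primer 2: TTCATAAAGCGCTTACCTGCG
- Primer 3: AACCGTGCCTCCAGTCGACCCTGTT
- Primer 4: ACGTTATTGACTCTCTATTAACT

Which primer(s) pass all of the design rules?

Primer 1, Primer 2 and Primer 3.

Primer 1 (23 nt, A=3 T=8 G=5 C=7): GC 12/23 = 52.2% ✓; length 23 ✓; longest run = 4 ✓; 3' end CTG has 2 G/C ✓ — passes.
Primer 2 (21 nt, A=5 T=6 G=4 C=6): GC 10/21 = 47.6% ✓; length 21 ✓; longest run = 3 ✓; 3' end GCG has 3 G/C ✓ — passes.
Primer 3 (25 nt, A=4 T=6 G=5 C=10): GC 15/25 = 60.0% ✓; length 25 ✓; longest run = 3 ✓; 3' end GTT has 1 G/C ✓ — passes.
Primer 4 (23 nt, A=6 T=10 G=2 C=5): GC 7/23 = 30.4%, outside 45.0–65.3% ✗; length 23 ✓; longest run = 2 ✓; 3' end ACT has 1 G/C ✓ — fails.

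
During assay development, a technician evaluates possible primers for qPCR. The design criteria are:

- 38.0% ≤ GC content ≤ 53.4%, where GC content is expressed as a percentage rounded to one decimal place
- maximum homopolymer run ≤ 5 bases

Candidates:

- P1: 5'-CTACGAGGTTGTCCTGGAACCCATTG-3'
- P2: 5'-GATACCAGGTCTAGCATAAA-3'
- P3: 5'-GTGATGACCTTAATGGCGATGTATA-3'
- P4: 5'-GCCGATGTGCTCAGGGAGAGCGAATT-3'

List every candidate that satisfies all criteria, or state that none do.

P1 (26 nt, A=5 T=7 G=7 C=7): GC 14/26 = 53.8%, outside 38.0–53.4% ✗; longest run = 3 ✓ — fails.
P2 (20 nt, A=8 T=4 G=4 C=4): GC 8/20 = 40.0% ✓; longest run = 3 ✓ — passes.
P3 (25 nt, A=7 T=8 G=7 C=3): GC 10/25 = 40.0% ✓; longest run = 2 ✓ — passes.
P4 (26 nt, A=6 T=5 G=10 C=5): GC 15/26 = 57.7%, outside 38.0–53.4% ✗; longest run = 3 ✓ — fails.

P2 and P3.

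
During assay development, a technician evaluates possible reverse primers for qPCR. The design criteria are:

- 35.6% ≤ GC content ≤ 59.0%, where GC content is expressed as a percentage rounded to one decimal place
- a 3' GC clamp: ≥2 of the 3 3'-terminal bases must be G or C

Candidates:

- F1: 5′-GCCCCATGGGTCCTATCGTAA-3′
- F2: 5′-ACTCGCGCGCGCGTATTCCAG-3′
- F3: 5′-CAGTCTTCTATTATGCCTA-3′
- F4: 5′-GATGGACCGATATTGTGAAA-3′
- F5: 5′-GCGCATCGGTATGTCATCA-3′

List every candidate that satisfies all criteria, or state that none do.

None of the candidates satisfy all criteria.

F1 (21 nt, A=4 T=5 G=5 C=7): GC 12/21 = 57.1% ✓; 3' end TAA has 0 G/C, need ≥2 ✗ — fails.
F2 (21 nt, A=3 T=4 G=6 C=8): GC 14/21 = 66.7%, outside 35.6–59.0% ✗; 3' end CAG has 2 G/C ✓ — fails.
F3 (19 nt, A=4 T=8 G=2 C=5): GC 7/19 = 36.8% ✓; 3' end CTA has 1 G/C, need ≥2 ✗ — fails.
F4 (20 nt, A=7 T=5 G=6 C=2): GC 8/20 = 40.0% ✓; 3' end AAA has 0 G/C, need ≥2 ✗ — fails.
F5 (19 nt, A=4 T=5 G=5 C=5): GC 10/19 = 52.6% ✓; 3' end TCA has 1 G/C, need ≥2 ✗ — fails.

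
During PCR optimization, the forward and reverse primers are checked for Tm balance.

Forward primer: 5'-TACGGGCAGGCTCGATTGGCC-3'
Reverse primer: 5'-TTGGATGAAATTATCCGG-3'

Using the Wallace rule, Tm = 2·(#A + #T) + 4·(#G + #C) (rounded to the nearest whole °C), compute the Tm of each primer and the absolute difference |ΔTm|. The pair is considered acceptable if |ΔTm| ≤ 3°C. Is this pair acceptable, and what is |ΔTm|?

|ΔTm| = 20°C; the pair is not acceptable.

Forward: A=3 T=4 G=8 C=6 → Tm = 2·7 + 4·14 = 70°C.
Reverse: A=5 T=6 G=5 C=2 → Tm = 2·11 + 4·7 = 50°C.
|ΔTm| = |70 − 50| = 20°C, > 3°C.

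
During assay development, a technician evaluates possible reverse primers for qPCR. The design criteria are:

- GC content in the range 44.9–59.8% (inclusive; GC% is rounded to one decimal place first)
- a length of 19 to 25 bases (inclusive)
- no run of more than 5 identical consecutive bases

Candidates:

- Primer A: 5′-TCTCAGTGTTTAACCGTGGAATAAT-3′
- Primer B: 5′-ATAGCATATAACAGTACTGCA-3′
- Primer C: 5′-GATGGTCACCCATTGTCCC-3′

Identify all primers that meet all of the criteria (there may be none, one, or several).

Primer A (25 nt, A=7 T=9 G=5 C=4): GC 9/25 = 36.0%, outside 44.9–59.8% ✗; length 25 ✓; longest run = 3 ✓ — fails.
Primer B (21 nt, A=9 T=5 G=3 C=4): GC 7/21 = 33.3%, outside 44.9–59.8% ✗; length 21 ✓; longest run = 2 ✓ — fails.
Primer C (19 nt, A=3 T=5 G=4 C=7): GC 11/19 = 57.9% ✓; length 19 ✓; longest run = 3 ✓ — passes.

Primer C only.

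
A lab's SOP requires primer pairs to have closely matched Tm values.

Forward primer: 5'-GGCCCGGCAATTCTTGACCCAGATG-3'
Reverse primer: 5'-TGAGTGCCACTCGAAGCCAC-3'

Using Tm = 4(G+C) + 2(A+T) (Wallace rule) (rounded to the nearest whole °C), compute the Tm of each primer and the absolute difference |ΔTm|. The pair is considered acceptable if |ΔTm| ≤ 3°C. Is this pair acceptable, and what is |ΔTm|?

Forward: A=5 T=5 G=7 C=8 → Tm = 2·10 + 4·15 = 80°C.
Reverse: A=5 T=3 G=5 C=7 → Tm = 2·8 + 4·12 = 64°C.
|ΔTm| = |80 − 64| = 16°C, > 3°C.

|ΔTm| = 16°C; the pair is not acceptable.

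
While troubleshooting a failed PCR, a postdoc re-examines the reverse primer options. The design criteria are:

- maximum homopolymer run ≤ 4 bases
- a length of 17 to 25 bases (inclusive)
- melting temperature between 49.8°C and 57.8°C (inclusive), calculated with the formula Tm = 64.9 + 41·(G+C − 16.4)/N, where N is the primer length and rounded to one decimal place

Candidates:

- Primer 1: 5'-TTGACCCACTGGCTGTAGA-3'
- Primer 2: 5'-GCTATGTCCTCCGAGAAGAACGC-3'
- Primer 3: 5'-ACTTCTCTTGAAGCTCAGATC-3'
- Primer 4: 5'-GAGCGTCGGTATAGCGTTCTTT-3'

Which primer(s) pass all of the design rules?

Primer 1, Primer 3 and Primer 4.

Primer 1 (19 nt, A=4 T=5 G=5 C=5): longest run = 3 ✓; length 19 ✓; Tm = 64.9 + 41·(10 − 16.4)/19 = 51.1°C ✓ — passes.
Primer 2 (23 nt, A=6 T=4 G=6 C=7): longest run = 2 ✓; length 23 ✓; Tm = 64.9 + 41·(13 − 16.4)/23 = 58.8°C, outside 49.8–57.8°C ✗ — fails.
Primer 3 (21 nt, A=5 T=7 G=3 C=6): longest run = 2 ✓; length 21 ✓; Tm = 64.9 + 41·(9 − 16.4)/21 = 50.5°C ✓ — passes.
Primer 4 (22 nt, A=3 T=8 G=7 C=4): longest run = 3 ✓; length 22 ✓; Tm = 64.9 + 41·(11 − 16.4)/22 = 54.8°C ✓ — passes.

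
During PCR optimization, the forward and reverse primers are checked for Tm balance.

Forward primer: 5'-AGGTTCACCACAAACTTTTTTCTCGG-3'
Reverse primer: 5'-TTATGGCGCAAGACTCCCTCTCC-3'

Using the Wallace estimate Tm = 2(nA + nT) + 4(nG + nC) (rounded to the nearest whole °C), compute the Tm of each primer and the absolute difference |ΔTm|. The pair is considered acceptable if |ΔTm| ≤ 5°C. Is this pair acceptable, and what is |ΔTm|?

Forward: A=6 T=9 G=4 C=7 → Tm = 2·15 + 4·11 = 74°C.
Reverse: A=4 T=6 G=4 C=9 → Tm = 2·10 + 4·13 = 72°C.
|ΔTm| = |74 − 72| = 2°C, ≤ 5°C.

|ΔTm| = 2°C; the pair is acceptable.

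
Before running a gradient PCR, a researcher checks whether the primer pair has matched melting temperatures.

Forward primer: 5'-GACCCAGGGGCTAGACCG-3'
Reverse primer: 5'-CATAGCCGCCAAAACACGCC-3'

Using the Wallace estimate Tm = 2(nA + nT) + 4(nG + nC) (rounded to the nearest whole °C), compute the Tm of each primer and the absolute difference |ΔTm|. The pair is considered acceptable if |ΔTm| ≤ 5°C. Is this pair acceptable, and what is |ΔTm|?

|ΔTm| = 2°C; the pair is acceptable.

Forward: A=4 T=1 G=7 C=6 → Tm = 2·5 + 4·13 = 62°C.
Reverse: A=7 T=1 G=3 C=9 → Tm = 2·8 + 4·12 = 64°C.
|ΔTm| = |62 − 64| = 2°C, ≤ 5°C.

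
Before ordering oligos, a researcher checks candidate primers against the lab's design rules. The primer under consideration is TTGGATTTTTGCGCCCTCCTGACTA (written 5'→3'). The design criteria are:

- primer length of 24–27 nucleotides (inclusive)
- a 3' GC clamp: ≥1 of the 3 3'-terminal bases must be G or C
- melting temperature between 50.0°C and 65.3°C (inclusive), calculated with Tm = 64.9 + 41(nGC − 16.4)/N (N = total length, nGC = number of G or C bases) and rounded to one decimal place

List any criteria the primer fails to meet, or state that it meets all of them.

Meets all criteria.

Base counts: A=3, T=10, G=5, C=7 (length 25).
length: length 25 ✓
GC clamp: 3' end CTA has 1 G/C ✓
Tm: Tm = 64.9 + 41·(12 − 16.4)/25 = 57.7°C ✓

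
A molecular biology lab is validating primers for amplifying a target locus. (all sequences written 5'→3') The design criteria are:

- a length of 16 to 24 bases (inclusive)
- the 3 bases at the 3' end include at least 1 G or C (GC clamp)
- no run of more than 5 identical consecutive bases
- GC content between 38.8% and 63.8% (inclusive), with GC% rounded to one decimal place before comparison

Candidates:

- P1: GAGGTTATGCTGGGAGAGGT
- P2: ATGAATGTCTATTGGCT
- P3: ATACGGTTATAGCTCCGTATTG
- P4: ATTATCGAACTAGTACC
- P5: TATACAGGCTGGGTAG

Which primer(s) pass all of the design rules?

P1, P3 and P5.

P1 (20 nt, A=4 T=5 G=10 C=1): length 20 ✓; 3' end GGT has 2 G/C ✓; longest run = 3 ✓; GC 11/20 = 55.0% ✓ — passes.
P2 (17 nt, A=4 T=7 G=4 C=2): length 17 ✓; 3' end GCT has 2 G/C ✓; longest run = 2 ✓; GC 6/17 = 35.3%, outside 38.8–63.8% ✗ — fails.
P3 (22 nt, A=5 T=8 G=5 C=4): length 22 ✓; 3' end TTG has 1 G/C ✓; longest run = 2 ✓; GC 9/22 = 40.9% ✓ — passes.
P4 (17 nt, A=6 T=5 G=2 C=4): length 17 ✓; 3' end ACC has 2 G/C ✓; longest run = 2 ✓; GC 6/17 = 35.3%, outside 38.8–63.8% ✗ — fails.
P5 (16 nt, A=4 T=4 G=6 C=2): length 16 ✓; 3' end TAG has 1 G/C ✓; longest run = 3 ✓; GC 8/16 = 50.0% ✓ — passes.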